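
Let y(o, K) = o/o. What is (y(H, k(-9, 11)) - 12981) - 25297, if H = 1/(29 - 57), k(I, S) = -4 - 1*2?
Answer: -38277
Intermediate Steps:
k(I, S) = -6 (k(I, S) = -4 - 2 = -6)
H = -1/28 (H = 1/(-28) = -1/28 ≈ -0.035714)
y(o, K) = 1
(y(H, k(-9, 11)) - 12981) - 25297 = (1 - 12981) - 25297 = -12980 - 25297 = -38277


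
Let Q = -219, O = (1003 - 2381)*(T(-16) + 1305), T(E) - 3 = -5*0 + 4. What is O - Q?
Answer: -1807717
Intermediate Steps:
T(E) = 7 (T(E) = 3 + (-5*0 + 4) = 3 + (0 + 4) = 3 + 4 = 7)
O = -1807936 (O = (1003 - 2381)*(7 + 1305) = -1378*1312 = -1807936)
O - Q = -1807936 - 1*(-219) = -1807936 + 219 = -1807717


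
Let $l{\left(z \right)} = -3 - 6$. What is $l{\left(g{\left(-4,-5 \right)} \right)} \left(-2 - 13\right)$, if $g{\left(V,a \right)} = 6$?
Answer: $135$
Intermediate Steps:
$l{\left(z \right)} = -9$ ($l{\left(z \right)} = -3 - 6 = -9$)
$l{\left(g{\left(-4,-5 \right)} \right)} \left(-2 - 13\right) = - 9 \left(-2 - 13\right) = \left(-9\right) \left(-15\right) = 135$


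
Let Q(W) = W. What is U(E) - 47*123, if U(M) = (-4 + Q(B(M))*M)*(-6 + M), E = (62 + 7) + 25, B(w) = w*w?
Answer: 73085259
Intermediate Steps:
B(w) = w**2
E = 94 (E = 69 + 25 = 94)
U(M) = (-6 + M)*(-4 + M**3) (U(M) = (-4 + M**2*M)*(-6 + M) = (-4 + M**3)*(-6 + M) = (-6 + M)*(-4 + M**3))
U(E) - 47*123 = (24 + 94**4 - 6*94**3 - 4*94) - 47*123 = (24 + 78074896 - 6*830584 - 376) - 5781 = (24 + 78074896 - 4983504 - 376) - 5781 = 73091040 - 5781 = 73085259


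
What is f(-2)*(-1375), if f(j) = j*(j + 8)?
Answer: 16500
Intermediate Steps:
f(j) = j*(8 + j)
f(-2)*(-1375) = -2*(8 - 2)*(-1375) = -2*6*(-1375) = -12*(-1375) = 16500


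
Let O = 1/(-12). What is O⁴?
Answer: 1/20736 ≈ 4.8225e-5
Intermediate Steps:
O = -1/12 ≈ -0.083333
O⁴ = (-1/12)⁴ = 1/20736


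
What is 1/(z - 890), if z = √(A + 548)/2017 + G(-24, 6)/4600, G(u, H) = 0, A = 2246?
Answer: -1810388605/1611245857053 - 2017*√2794/3222491714106 ≈ -0.0011236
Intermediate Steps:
z = √2794/2017 (z = √(2246 + 548)/2017 + 0/4600 = √2794*(1/2017) + 0*(1/4600) = √2794/2017 + 0 = √2794/2017 ≈ 0.026206)
1/(z - 890) = 1/(√2794/2017 - 890) = 1/(-890 + √2794/2017)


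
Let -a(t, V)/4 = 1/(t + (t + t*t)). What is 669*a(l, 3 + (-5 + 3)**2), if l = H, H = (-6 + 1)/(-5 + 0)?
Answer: -892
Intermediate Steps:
H = 1 (H = -5/(-5) = -5*(-1/5) = 1)
l = 1
a(t, V) = -4/(t**2 + 2*t) (a(t, V) = -4/(t + (t + t*t)) = -4/(t + (t + t**2)) = -4/(t**2 + 2*t))
669*a(l, 3 + (-5 + 3)**2) = 669*(-4/(1*(2 + 1))) = 669*(-4*1/3) = 669*(-4*1*1/3) = 669*(-4/3) = -892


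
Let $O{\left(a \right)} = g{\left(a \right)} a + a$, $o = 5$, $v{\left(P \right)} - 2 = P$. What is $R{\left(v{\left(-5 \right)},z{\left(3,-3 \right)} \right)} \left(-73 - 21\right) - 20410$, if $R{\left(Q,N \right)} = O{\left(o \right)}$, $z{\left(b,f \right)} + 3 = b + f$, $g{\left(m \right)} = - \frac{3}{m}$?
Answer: $-20598$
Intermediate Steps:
$v{\left(P \right)} = 2 + P$
$z{\left(b,f \right)} = -3 + b + f$ ($z{\left(b,f \right)} = -3 + \left(b + f\right) = -3 + b + f$)
$O{\left(a \right)} = -3 + a$ ($O{\left(a \right)} = - \frac{3}{a} a + a = -3 + a$)
$R{\left(Q,N \right)} = 2$ ($R{\left(Q,N \right)} = -3 + 5 = 2$)
$R{\left(v{\left(-5 \right)},z{\left(3,-3 \right)} \right)} \left(-73 - 21\right) - 20410 = 2 \left(-73 - 21\right) - 20410 = 2 \left(-94\right) - 20410 = -188 - 20410 = -20598$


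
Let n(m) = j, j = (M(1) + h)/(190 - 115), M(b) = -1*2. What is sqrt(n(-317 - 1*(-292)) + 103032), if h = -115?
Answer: sqrt(2575761)/5 ≈ 320.98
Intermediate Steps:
M(b) = -2
j = -39/25 (j = (-2 - 115)/(190 - 115) = -117/75 = -117*1/75 = -39/25 ≈ -1.5600)
n(m) = -39/25
sqrt(n(-317 - 1*(-292)) + 103032) = sqrt(-39/25 + 103032) = sqrt(2575761/25) = sqrt(2575761)/5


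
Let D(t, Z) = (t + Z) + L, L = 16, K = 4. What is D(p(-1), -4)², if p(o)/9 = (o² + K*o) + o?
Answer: 576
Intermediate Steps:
p(o) = 9*o² + 45*o (p(o) = 9*((o² + 4*o) + o) = 9*(o² + 5*o) = 9*o² + 45*o)
D(t, Z) = 16 + Z + t (D(t, Z) = (t + Z) + 16 = (Z + t) + 16 = 16 + Z + t)
D(p(-1), -4)² = (16 - 4 + 9*(-1)*(5 - 1))² = (16 - 4 + 9*(-1)*4)² = (16 - 4 - 36)² = (-24)² = 576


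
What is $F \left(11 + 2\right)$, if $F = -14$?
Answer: $-182$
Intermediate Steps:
$F \left(11 + 2\right) = - 14 \left(11 + 2\right) = \left(-14\right) 13 = -182$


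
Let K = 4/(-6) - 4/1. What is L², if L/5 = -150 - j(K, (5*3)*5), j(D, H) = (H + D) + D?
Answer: 10465225/9 ≈ 1.1628e+6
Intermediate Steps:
K = -14/3 (K = 4*(-⅙) - 4*1 = -⅔ - 4 = -14/3 ≈ -4.6667)
j(D, H) = H + 2*D (j(D, H) = (D + H) + D = H + 2*D)
L = -3235/3 (L = 5*(-150 - ((5*3)*5 + 2*(-14/3))) = 5*(-150 - (15*5 - 28/3)) = 5*(-150 - (75 - 28/3)) = 5*(-150 - 1*197/3) = 5*(-150 - 197/3) = 5*(-647/3) = -3235/3 ≈ -1078.3)
L² = (-3235/3)² = 10465225/9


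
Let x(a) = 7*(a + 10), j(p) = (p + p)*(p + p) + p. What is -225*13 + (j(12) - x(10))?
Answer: -2477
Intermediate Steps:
j(p) = p + 4*p**2 (j(p) = (2*p)*(2*p) + p = 4*p**2 + p = p + 4*p**2)
x(a) = 70 + 7*a (x(a) = 7*(10 + a) = 70 + 7*a)
-225*13 + (j(12) - x(10)) = -225*13 + (12*(1 + 4*12) - (70 + 7*10)) = -2925 + (12*(1 + 48) - (70 + 70)) = -2925 + (12*49 - 1*140) = -2925 + (588 - 140) = -2925 + 448 = -2477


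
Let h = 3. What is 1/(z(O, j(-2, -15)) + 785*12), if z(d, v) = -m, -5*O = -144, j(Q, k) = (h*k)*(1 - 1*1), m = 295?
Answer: 1/9125 ≈ 0.00010959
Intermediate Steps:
j(Q, k) = 0 (j(Q, k) = (3*k)*(1 - 1*1) = (3*k)*(1 - 1) = (3*k)*0 = 0)
O = 144/5 (O = -⅕*(-144) = 144/5 ≈ 28.800)
z(d, v) = -295 (z(d, v) = -1*295 = -295)
1/(z(O, j(-2, -15)) + 785*12) = 1/(-295 + 785*12) = 1/(-295 + 9420) = 1/9125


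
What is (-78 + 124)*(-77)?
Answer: -3542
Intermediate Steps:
(-78 + 124)*(-77) = 46*(-77) = -3542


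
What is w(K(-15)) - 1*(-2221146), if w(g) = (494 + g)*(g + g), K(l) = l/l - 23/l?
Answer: 500323898/225 ≈ 2.2237e+6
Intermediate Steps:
K(l) = 1 - 23/l
w(g) = 2*g*(494 + g) (w(g) = (494 + g)*(2*g) = 2*g*(494 + g))
w(K(-15)) - 1*(-2221146) = 2*((-23 - 15)/(-15))*(494 + (-23 - 15)/(-15)) - 1*(-2221146) = 2*(-1/15*(-38))*(494 - 1/15*(-38)) + 2221146 = 2*(38/15)*(494 + 38/15) + 2221146 = 2*(38/15)*(7448/15) + 2221146 = 566048/225 + 2221146 = 500323898/225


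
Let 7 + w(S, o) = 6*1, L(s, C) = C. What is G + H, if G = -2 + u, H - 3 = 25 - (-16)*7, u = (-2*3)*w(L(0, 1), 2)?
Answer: 144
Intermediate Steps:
w(S, o) = -1 (w(S, o) = -7 + 6*1 = -7 + 6 = -1)
u = 6 (u = -2*3*(-1) = -6*(-1) = 6)
H = 140 (H = 3 + (25 - (-16)*7) = 3 + (25 - 1*(-112)) = 3 + (25 + 112) = 3 + 137 = 140)
G = 4 (G = -2 + 6 = 4)
G + H = 4 + 140 = 144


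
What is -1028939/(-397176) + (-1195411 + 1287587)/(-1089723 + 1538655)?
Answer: 115081657/41159976 ≈ 2.7960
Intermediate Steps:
-1028939/(-397176) + (-1195411 + 1287587)/(-1089723 + 1538655) = -1028939*(-1/397176) + 92176/448932 = 1028939/397176 + 92176*(1/448932) = 1028939/397176 + 23044/112233 = 115081657/41159976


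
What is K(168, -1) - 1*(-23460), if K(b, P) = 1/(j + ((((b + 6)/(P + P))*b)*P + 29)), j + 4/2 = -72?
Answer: 341835661/14571 ≈ 23460.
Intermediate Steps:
j = -74 (j = -2 - 72 = -74)
K(b, P) = 1/(-45 + b*(6 + b)/2) (K(b, P) = 1/(-74 + ((((b + 6)/(P + P))*b)*P + 29)) = 1/(-74 + ((((6 + b)/((2*P)))*b)*P + 29)) = 1/(-74 + ((((6 + b)*(1/(2*P)))*b)*P + 29)) = 1/(-74 + ((((6 + b)/(2*P))*b)*P + 29)) = 1/(-74 + ((b*(6 + b)/(2*P))*P + 29)) = 1/(-74 + (b*(6 + b)/2 + 29)) = 1/(-74 + (29 + b*(6 + b)/2)) = 1/(-45 + b*(6 + b)/2))
K(168, -1) - 1*(-23460) = 2/(-90 + 168**2 + 6*168) - 1*(-23460) = 2/(-90 + 28224 + 1008) + 23460 = 2/29142 + 23460 = 2*(1/29142) + 23460 = 1/14571 + 23460 = 341835661/14571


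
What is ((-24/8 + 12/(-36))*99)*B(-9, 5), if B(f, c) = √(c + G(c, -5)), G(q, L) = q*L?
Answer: -660*I*√5 ≈ -1475.8*I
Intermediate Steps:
G(q, L) = L*q
B(f, c) = 2*√(-c) (B(f, c) = √(c - 5*c) = √(-4*c) = 2*√(-c))
((-24/8 + 12/(-36))*99)*B(-9, 5) = ((-24/8 + 12/(-36))*99)*(2*√(-1*5)) = ((-24*⅛ + 12*(-1/36))*99)*(2*√(-5)) = ((-3 - ⅓)*99)*(2*(I*√5)) = (-10/3*99)*(2*I*√5) = -660*I*√5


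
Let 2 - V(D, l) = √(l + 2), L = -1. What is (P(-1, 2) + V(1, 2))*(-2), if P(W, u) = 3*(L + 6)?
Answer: -30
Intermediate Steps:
P(W, u) = 15 (P(W, u) = 3*(-1 + 6) = 3*5 = 15)
V(D, l) = 2 - √(2 + l) (V(D, l) = 2 - √(l + 2) = 2 - √(2 + l))
(P(-1, 2) + V(1, 2))*(-2) = (15 + (2 - √(2 + 2)))*(-2) = (15 + (2 - √4))*(-2) = (15 + (2 - 1*2))*(-2) = (15 + (2 - 2))*(-2) = (15 + 0)*(-2) = 15*(-2) = -30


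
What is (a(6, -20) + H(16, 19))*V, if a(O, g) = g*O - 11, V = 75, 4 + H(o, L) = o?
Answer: -8925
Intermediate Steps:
H(o, L) = -4 + o
a(O, g) = -11 + O*g (a(O, g) = O*g - 11 = -11 + O*g)
(a(6, -20) + H(16, 19))*V = ((-11 + 6*(-20)) + (-4 + 16))*75 = ((-11 - 120) + 12)*75 = (-131 + 12)*75 = -119*75 = -8925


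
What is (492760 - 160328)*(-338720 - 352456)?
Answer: -229769020032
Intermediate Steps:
(492760 - 160328)*(-338720 - 352456) = 332432*(-691176) = -229769020032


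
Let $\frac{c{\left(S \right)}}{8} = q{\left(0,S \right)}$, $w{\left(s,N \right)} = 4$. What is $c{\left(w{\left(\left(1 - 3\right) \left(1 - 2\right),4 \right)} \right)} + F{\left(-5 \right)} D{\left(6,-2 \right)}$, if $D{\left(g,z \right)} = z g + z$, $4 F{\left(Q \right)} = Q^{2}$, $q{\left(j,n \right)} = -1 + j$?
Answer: $- \frac{191}{2} \approx -95.5$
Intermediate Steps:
$c{\left(S \right)} = -8$ ($c{\left(S \right)} = 8 \left(-1 + 0\right) = 8 \left(-1\right) = -8$)
$F{\left(Q \right)} = \frac{Q^{2}}{4}$
$D{\left(g,z \right)} = z + g z$ ($D{\left(g,z \right)} = g z + z = z + g z$)
$c{\left(w{\left(\left(1 - 3\right) \left(1 - 2\right),4 \right)} \right)} + F{\left(-5 \right)} D{\left(6,-2 \right)} = -8 + \frac{\left(-5\right)^{2}}{4} \left(- 2 \left(1 + 6\right)\right) = -8 + \frac{1}{4} \cdot 25 \left(\left(-2\right) 7\right) = -8 + \frac{25}{4} \left(-14\right) = -8 - \frac{175}{2} = - \frac{191}{2}$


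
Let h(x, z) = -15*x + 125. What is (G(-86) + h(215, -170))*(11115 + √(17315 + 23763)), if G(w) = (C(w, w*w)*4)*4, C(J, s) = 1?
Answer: -34278660 - 3084*√41078 ≈ -3.4904e+7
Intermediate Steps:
G(w) = 16 (G(w) = (1*4)*4 = 4*4 = 16)
h(x, z) = 125 - 15*x
(G(-86) + h(215, -170))*(11115 + √(17315 + 23763)) = (16 + (125 - 15*215))*(11115 + √(17315 + 23763)) = (16 + (125 - 3225))*(11115 + √41078) = (16 - 3100)*(11115 + √41078) = -3084*(11115 + √41078) = -34278660 - 3084*√41078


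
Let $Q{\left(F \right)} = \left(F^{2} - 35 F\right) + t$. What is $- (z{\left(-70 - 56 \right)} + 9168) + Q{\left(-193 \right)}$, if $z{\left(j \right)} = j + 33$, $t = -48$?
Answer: $34881$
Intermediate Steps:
$Q{\left(F \right)} = -48 + F^{2} - 35 F$ ($Q{\left(F \right)} = \left(F^{2} - 35 F\right) - 48 = -48 + F^{2} - 35 F$)
$z{\left(j \right)} = 33 + j$
$- (z{\left(-70 - 56 \right)} + 9168) + Q{\left(-193 \right)} = - (\left(33 - 126\right) + 9168) - \left(-6707 - 37249\right) = - (\left(33 - 126\right) + 9168) + \left(-48 + 37249 + 6755\right) = - (\left(33 - 126\right) + 9168) + 43956 = - (-93 + 9168) + 43956 = \left(-1\right) 9075 + 43956 = -9075 + 43956 = 34881$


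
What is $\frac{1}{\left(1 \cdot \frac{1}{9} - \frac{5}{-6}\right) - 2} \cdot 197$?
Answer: $- \frac{3546}{19} \approx -186.63$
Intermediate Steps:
$\frac{1}{\left(1 \cdot \frac{1}{9} - \frac{5}{-6}\right) - 2} \cdot 197 = \frac{1}{\left(1 \cdot \frac{1}{9} - - \frac{5}{6}\right) + \left(-3 + 1\right)} 197 = \frac{1}{\left(\frac{1}{9} + \frac{5}{6}\right) - 2} \cdot 197 = \frac{1}{\frac{17}{18} - 2} \cdot 197 = \frac{1}{- \frac{19}{18}} \cdot 197 = \left(- \frac{18}{19}\right) 197 = - \frac{3546}{19}$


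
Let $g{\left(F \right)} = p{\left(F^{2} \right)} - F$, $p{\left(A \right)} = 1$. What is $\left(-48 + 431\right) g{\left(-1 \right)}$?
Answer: $766$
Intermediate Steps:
$g{\left(F \right)} = 1 - F$
$\left(-48 + 431\right) g{\left(-1 \right)} = \left(-48 + 431\right) \left(1 - -1\right) = 383 \left(1 + 1\right) = 383 \cdot 2 = 766$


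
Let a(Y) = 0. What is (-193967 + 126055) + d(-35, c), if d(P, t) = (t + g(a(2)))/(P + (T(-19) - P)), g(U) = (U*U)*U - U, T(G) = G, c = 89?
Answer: -1290417/19 ≈ -67917.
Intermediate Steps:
g(U) = U**3 - U (g(U) = U**2*U - U = U**3 - U)
d(P, t) = -t/19 (d(P, t) = (t + (0**3 - 1*0))/(P + (-19 - P)) = (t + (0 + 0))/(-19) = (t + 0)*(-1/19) = t*(-1/19) = -t/19)
(-193967 + 126055) + d(-35, c) = (-193967 + 126055) - 1/19*89 = -67912 - 89/19 = -1290417/19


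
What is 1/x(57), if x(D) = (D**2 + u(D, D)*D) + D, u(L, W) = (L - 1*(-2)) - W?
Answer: 1/3420 ≈ 0.00029240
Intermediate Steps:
u(L, W) = 2 + L - W (u(L, W) = (L + 2) - W = (2 + L) - W = 2 + L - W)
x(D) = D**2 + 3*D (x(D) = (D**2 + (2 + D - D)*D) + D = (D**2 + 2*D) + D = D**2 + 3*D)
1/x(57) = 1/(57*(3 + 57)) = 1/(57*60) = 1/3420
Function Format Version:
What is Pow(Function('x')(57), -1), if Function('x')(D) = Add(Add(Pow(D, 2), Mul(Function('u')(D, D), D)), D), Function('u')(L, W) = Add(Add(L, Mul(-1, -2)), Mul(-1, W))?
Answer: Rational(1, 3420) ≈ 0.00029240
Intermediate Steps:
Function('u')(L, W) = Add(2, L, Mul(-1, W)) (Function('u')(L, W) = Add(Add(L, 2), Mul(-1, W)) = Add(Add(2, L), Mul(-1, W)) = Add(2, L, Mul(-1, W)))
Function('x')(D) = Add(Pow(D, 2), Mul(3, D)) (Function('x')(D) = Add(Add(Pow(D, 2), Mul(Add(2, D, Mul(-1, D)), D)), D) = Add(Add(Pow(D, 2), Mul(2, D)), D) = Add(Pow(D, 2), Mul(3, D)))
Pow(Function('x')(57), -1) = Pow(Mul(57, Add(3, 57)), -1) = Pow(Mul(57, 60), -1) = Pow(3420, -1) = Rational(1, 3420)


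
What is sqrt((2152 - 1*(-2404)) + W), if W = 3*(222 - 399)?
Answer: 5*sqrt(161) ≈ 63.443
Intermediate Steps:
W = -531 (W = 3*(-177) = -531)
sqrt((2152 - 1*(-2404)) + W) = sqrt((2152 - 1*(-2404)) - 531) = sqrt((2152 + 2404) - 531) = sqrt(4556 - 531) = sqrt(4025) = 5*sqrt(161)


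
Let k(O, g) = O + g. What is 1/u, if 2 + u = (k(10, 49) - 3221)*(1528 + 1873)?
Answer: -1/10753964 ≈ -9.2989e-8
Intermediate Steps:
u = -10753964 (u = -2 + ((10 + 49) - 3221)*(1528 + 1873) = -2 + (59 - 3221)*3401 = -2 - 3162*3401 = -2 - 10753962 = -10753964)
1/u = 1/(-10753964) = -1/10753964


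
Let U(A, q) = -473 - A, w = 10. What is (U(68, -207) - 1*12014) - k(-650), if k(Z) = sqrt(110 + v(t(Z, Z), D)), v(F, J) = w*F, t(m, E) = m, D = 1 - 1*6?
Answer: -12555 - 3*I*sqrt(710) ≈ -12555.0 - 79.938*I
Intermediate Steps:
D = -5 (D = 1 - 6 = -5)
v(F, J) = 10*F
k(Z) = sqrt(110 + 10*Z)
(U(68, -207) - 1*12014) - k(-650) = ((-473 - 1*68) - 1*12014) - sqrt(110 + 10*(-650)) = ((-473 - 68) - 12014) - sqrt(110 - 6500) = (-541 - 12014) - sqrt(-6390) = -12555 - 3*I*sqrt(710)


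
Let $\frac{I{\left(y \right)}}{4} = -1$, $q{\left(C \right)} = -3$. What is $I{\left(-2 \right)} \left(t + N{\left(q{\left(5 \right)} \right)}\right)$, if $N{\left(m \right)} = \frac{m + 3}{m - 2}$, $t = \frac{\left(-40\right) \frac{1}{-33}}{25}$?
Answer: $- \frac{32}{165} \approx -0.19394$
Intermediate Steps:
$I{\left(y \right)} = -4$ ($I{\left(y \right)} = 4 \left(-1\right) = -4$)
$t = \frac{8}{165}$ ($t = \left(-40\right) \left(- \frac{1}{33}\right) \frac{1}{25} = \frac{40}{33} \cdot \frac{1}{25} = \frac{8}{165} \approx 0.048485$)
$N{\left(m \right)} = \frac{3 + m}{-2 + m}$
$I{\left(-2 \right)} \left(t + N{\left(q{\left(5 \right)} \right)}\right) = - 4 \left(\frac{8}{165} + \frac{3 - 3}{-2 - 3}\right) = - 4 \left(\frac{8}{165} + \frac{1}{-5} \cdot 0\right) = - 4 \left(\frac{8}{165} - 0\right) = - 4 \left(\frac{8}{165} + 0\right) = \left(-4\right) \frac{8}{165} = - \frac{32}{165}$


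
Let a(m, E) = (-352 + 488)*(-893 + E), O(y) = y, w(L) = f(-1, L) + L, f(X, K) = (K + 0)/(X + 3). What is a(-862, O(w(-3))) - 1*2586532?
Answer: -2708592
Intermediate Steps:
f(X, K) = K/(3 + X)
w(L) = 3*L/2 (w(L) = L/(3 - 1) + L = L/2 + L = 3*L/2)
a(m, E) = -121448 + 136*E (a(m, E) = 136*(-893 + E) = -121448 + 136*E)
a(-862, O(w(-3))) - 1*2586532 = (-121448 + 136*((3/2)*(-3))) - 1*2586532 = (-121448 + 136*(-9/2)) - 2586532 = (-121448 - 612) - 2586532 = -122060 - 2586532 = -2708592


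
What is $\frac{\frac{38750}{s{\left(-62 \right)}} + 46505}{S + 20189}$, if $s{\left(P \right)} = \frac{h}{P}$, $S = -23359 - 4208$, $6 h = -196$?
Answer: $- \frac{5882495}{361522} \approx -16.271$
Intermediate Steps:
$h = - \frac{98}{3}$ ($h = \frac{1}{6} \left(-196\right) = - \frac{98}{3} \approx -32.667$)
$S = -27567$
$s{\left(P \right)} = - \frac{98}{3 P}$
$\frac{\frac{38750}{s{\left(-62 \right)}} + 46505}{S + 20189} = \frac{\frac{38750}{\left(- \frac{98}{3}\right) \frac{1}{-62}} + 46505}{-27567 + 20189} = \frac{\frac{38750}{\left(- \frac{98}{3}\right) \left(- \frac{1}{62}\right)} + 46505}{-7378} = \left(\frac{38750}{\frac{49}{93}} + 46505\right) \left(- \frac{1}{7378}\right) = \left(38750 \cdot \frac{93}{49} + 46505\right) \left(- \frac{1}{7378}\right) = \left(\frac{3603750}{49} + 46505\right) \left(- \frac{1}{7378}\right) = \frac{5882495}{49} \left(- \frac{1}{7378}\right) = - \frac{5882495}{361522}$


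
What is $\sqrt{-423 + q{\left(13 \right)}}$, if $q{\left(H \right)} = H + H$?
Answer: $i \sqrt{397} \approx 19.925 i$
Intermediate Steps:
$q{\left(H \right)} = 2 H$
$\sqrt{-423 + q{\left(13 \right)}} = \sqrt{-423 + 2 \cdot 13} = \sqrt{-423 + 26} = \sqrt{-397} = i \sqrt{397}$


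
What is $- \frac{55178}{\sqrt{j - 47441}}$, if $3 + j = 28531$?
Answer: $\frac{55178 i \sqrt{18913}}{18913} \approx 401.22 i$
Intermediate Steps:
$j = 28528$ ($j = -3 + 28531 = 28528$)
$- \frac{55178}{\sqrt{j - 47441}} = - \frac{55178}{\sqrt{28528 - 47441}} = - \frac{55178}{\sqrt{-18913}} = - \frac{55178}{i \sqrt{18913}} = - 55178 \left(- \frac{i \sqrt{18913}}{18913}\right) = \frac{55178 i \sqrt{18913}}{18913}$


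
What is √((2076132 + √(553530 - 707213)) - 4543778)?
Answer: √(-2467646 + I*√153683) ≈ 0.12 + 1570.9*I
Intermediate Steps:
√((2076132 + √(553530 - 707213)) - 4543778) = √((2076132 + √(-153683)) - 4543778) = √((2076132 + I*√153683) - 4543778) = √(-2467646 + I*√153683)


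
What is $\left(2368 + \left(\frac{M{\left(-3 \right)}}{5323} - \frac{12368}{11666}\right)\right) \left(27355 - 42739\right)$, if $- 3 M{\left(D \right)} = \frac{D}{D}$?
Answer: $- \frac{1130589425931896}{31049059} \approx -3.6413 \cdot 10^{7}$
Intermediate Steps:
$M{\left(D \right)} = - \frac{1}{3}$ ($M{\left(D \right)} = - \frac{D \frac{1}{D}}{3} = \left(- \frac{1}{3}\right) 1 = - \frac{1}{3}$)
$\left(2368 + \left(\frac{M{\left(-3 \right)}}{5323} - \frac{12368}{11666}\right)\right) \left(27355 - 42739\right) = \left(2368 - \left(\frac{1}{15969} + \frac{6184}{5833}\right)\right) \left(27355 - 42739\right) = \left(2368 - \frac{98758129}{93147177}\right) \left(-15384\right) = \frac{220473757007}{93147177} \left(-15384\right) = - \frac{1130589425931896}{31049059}$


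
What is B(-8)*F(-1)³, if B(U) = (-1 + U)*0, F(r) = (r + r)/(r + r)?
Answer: 0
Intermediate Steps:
F(r) = 1 (F(r) = (2*r)/((2*r)) = (2*r)*(1/(2*r)) = 1)
B(U) = 0
B(-8)*F(-1)³ = 0*1³ = 0*1 = 0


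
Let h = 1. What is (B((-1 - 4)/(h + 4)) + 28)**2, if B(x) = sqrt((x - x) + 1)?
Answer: 841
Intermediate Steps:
B(x) = 1 (B(x) = sqrt(0 + 1) = sqrt(1) = 1)
(B((-1 - 4)/(h + 4)) + 28)**2 = (1 + 28)**2 = 29**2 = 841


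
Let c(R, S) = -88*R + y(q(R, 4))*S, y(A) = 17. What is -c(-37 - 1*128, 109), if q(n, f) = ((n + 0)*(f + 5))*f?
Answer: -16373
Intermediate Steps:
q(n, f) = f*n*(5 + f) (q(n, f) = (n*(5 + f))*f = f*n*(5 + f))
c(R, S) = -88*R + 17*S
-c(-37 - 1*128, 109) = -(-88*(-37 - 1*128) + 17*109) = -(-88*(-37 - 128) + 1853) = -(-88*(-165) + 1853) = -(14520 + 1853) = -1*16373 = -16373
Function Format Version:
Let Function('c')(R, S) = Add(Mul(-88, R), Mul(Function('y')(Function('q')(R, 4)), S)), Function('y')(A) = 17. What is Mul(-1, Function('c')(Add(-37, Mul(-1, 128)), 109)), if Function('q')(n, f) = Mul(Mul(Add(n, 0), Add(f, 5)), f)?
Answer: -16373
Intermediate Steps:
Function('q')(n, f) = Mul(f, n, Add(5, f)) (Function('q')(n, f) = Mul(Mul(n, Add(5, f)), f) = Mul(f, n, Add(5, f)))
Function('c')(R, S) = Add(Mul(-88, R), Mul(17, S))
Mul(-1, Function('c')(Add(-37, Mul(-1, 128)), 109)) = Mul(-1, Add(Mul(-88, Add(-37, Mul(-1, 128))), Mul(17, 109))) = Mul(-1, Add(Mul(-88, Add(-37, -128)), 1853)) = Mul(-1, Add(Mul(-88, -165), 1853)) = Mul(-1, Add(14520, 1853)) = Mul(-1, 16373) = -16373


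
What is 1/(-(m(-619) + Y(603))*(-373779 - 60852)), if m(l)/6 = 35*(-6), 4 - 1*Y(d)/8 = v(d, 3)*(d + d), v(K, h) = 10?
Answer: -1/42466925748 ≈ -2.3548e-11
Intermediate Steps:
Y(d) = 32 - 160*d (Y(d) = 32 - 80*(d + d) = 32 - 80*2*d = 32 - 160*d)
m(l) = -1260 (m(l) = 6*(35*(-6)) = 6*(-210) = -1260)
1/(-(m(-619) + Y(603))*(-373779 - 60852)) = 1/(-(-1260 + (32 - 160*603))*(-373779 - 60852)) = 1/(-(-1260 + (32 - 96480))*(-434631)) = 1/(-(-1260 - 96448)*(-434631)) = 1/(-(-97708)*(-434631)) = 1/(-1*42466925748) = 1/(-42466925748) = -1/42466925748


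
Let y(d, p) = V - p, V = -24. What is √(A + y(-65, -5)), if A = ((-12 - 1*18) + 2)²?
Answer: 3*√85 ≈ 27.659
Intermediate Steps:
y(d, p) = -24 - p
A = 784 (A = ((-12 - 18) + 2)² = (-30 + 2)² = (-28)² = 784)
√(A + y(-65, -5)) = √(784 + (-24 - 1*(-5))) = √(784 + (-24 + 5)) = √(784 - 19) = √765 = 3*√85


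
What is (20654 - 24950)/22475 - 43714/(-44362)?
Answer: 395946499/498517975 ≈ 0.79425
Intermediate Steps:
(20654 - 24950)/22475 - 43714/(-44362) = -4296*1/22475 - 43714*(-1/44362) = -4296/22475 + 21857/22181 = 395946499/498517975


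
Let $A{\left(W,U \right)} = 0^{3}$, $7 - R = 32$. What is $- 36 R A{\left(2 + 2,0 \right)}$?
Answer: $0$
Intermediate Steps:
$R = -25$ ($R = 7 - 32 = -25$)
$A{\left(W,U \right)} = 0$
$- 36 R A{\left(2 + 2,0 \right)} = \left(-36\right) \left(-25\right) 0 = 900 \cdot 0 = 0$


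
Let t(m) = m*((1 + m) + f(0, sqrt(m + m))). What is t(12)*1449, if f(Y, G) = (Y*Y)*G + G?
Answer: 226044 + 34776*sqrt(6) ≈ 3.1123e+5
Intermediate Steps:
f(Y, G) = G + G*Y**2 (f(Y, G) = Y**2*G + G = G*Y**2 + G = G + G*Y**2)
t(m) = m*(1 + m + sqrt(2)*sqrt(m)) (t(m) = m*((1 + m) + sqrt(m + m)*(1 + 0**2)) = m*((1 + m) + sqrt(2*m)*(1 + 0)) = m*((1 + m) + (sqrt(2)*sqrt(m))*1) = m*((1 + m) + sqrt(2)*sqrt(m)) = m*(1 + m + sqrt(2)*sqrt(m)))
t(12)*1449 = (12*(1 + 12 + sqrt(2)*sqrt(12)))*1449 = (12*(1 + 12 + sqrt(2)*(2*sqrt(3))))*1449 = (12*(1 + 12 + 2*sqrt(6)))*1449 = (12*(13 + 2*sqrt(6)))*1449 = (156 + 24*sqrt(6))*1449 = 226044 + 34776*sqrt(6)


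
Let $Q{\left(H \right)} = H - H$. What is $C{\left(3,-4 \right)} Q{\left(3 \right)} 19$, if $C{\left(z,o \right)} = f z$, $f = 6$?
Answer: $0$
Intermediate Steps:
$Q{\left(H \right)} = 0$
$C{\left(z,o \right)} = 6 z$
$C{\left(3,-4 \right)} Q{\left(3 \right)} 19 = 6 \cdot 3 \cdot 0 \cdot 19 = 18 \cdot 0 \cdot 19 = 0 \cdot 19 = 0$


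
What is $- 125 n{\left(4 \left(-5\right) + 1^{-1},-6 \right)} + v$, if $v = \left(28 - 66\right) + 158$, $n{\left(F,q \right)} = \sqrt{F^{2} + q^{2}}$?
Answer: $120 - 125 \sqrt{397} \approx -2370.6$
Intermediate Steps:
$v = 120$ ($v = -38 + 158 = 120$)
$- 125 n{\left(4 \left(-5\right) + 1^{-1},-6 \right)} + v = - 125 \sqrt{\left(4 \left(-5\right) + 1^{-1}\right)^{2} + \left(-6\right)^{2}} + 120 = - 125 \sqrt{\left(-20 + 1\right)^{2} + 36} + 120 = - 125 \sqrt{\left(-19\right)^{2} + 36} + 120 = - 125 \sqrt{361 + 36} + 120 = - 125 \sqrt{397} + 120 = 120 - 125 \sqrt{397}$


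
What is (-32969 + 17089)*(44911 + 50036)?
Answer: -1507758360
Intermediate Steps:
(-32969 + 17089)*(44911 + 50036) = -15880*94947 = -1507758360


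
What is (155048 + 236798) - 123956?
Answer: 267890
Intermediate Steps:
(155048 + 236798) - 123956 = 391846 - 123956 = 267890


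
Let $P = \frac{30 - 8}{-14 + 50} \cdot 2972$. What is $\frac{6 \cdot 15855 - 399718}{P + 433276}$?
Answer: $- \frac{1370646}{1957915} \approx -0.70005$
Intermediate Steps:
$P = \frac{16346}{9}$ ($P = \frac{22}{36} \cdot 2972 = 22 \cdot \frac{1}{36} \cdot 2972 = \frac{11}{18} \cdot 2972 = \frac{16346}{9} \approx 1816.2$)
$\frac{6 \cdot 15855 - 399718}{P + 433276} = \frac{6 \cdot 15855 - 399718}{\frac{16346}{9} + 433276} = \frac{95130 - 399718}{\frac{3915830}{9}} = \left(-304588\right) \frac{9}{3915830} = - \frac{1370646}{1957915}$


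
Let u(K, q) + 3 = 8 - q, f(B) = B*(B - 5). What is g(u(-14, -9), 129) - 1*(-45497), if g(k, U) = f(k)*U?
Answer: 61751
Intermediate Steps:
f(B) = B*(-5 + B)
u(K, q) = 5 - q (u(K, q) = -3 + (8 - q) = 5 - q)
g(k, U) = U*k*(-5 + k) (g(k, U) = (k*(-5 + k))*U = U*k*(-5 + k))
g(u(-14, -9), 129) - 1*(-45497) = 129*(5 - 1*(-9))*(-5 + (5 - 1*(-9))) - 1*(-45497) = 129*(5 + 9)*(-5 + (5 + 9)) + 45497 = 129*14*(-5 + 14) + 45497 = 129*14*9 + 45497 = 16254 + 45497 = 61751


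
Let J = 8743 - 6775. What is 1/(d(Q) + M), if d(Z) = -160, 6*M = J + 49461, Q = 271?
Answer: 2/16823 ≈ 0.00011888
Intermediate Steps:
J = 1968
M = 17143/2 (M = (1968 + 49461)/6 = (⅙)*51429 = 17143/2 ≈ 8571.5)
1/(d(Q) + M) = 1/(-160 + 17143/2) = 1/(16823/2) = 2/16823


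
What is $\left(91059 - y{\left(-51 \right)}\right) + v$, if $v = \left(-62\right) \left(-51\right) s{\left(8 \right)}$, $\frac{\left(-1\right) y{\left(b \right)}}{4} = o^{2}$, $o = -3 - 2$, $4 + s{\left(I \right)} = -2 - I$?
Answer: $46891$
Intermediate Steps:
$s{\left(I \right)} = -6 - I$ ($s{\left(I \right)} = -4 - \left(2 + I\right) = -6 - I$)
$o = -5$ ($o = -3 - 2 = -5$)
$y{\left(b \right)} = -100$ ($y{\left(b \right)} = - 4 \left(-5\right)^{2} = \left(-4\right) 25 = -100$)
$v = -44268$ ($v = \left(-62\right) \left(-51\right) \left(-6 - 8\right) = 3162 \left(-6 - 8\right) = 3162 \left(-14\right) = -44268$)
$\left(91059 - y{\left(-51 \right)}\right) + v = \left(91059 - -100\right) - 44268 = \left(91059 + 100\right) - 44268 = 91159 - 44268 = 46891$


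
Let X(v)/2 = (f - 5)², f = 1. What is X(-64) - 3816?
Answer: -3784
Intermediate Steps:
X(v) = 32 (X(v) = 2*(1 - 5)² = 2*(-4)² = 2*16 = 32)
X(-64) - 3816 = 32 - 3816 = -3784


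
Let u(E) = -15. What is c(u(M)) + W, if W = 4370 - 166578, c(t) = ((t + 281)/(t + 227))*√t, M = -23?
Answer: -162208 + 133*I*√15/106 ≈ -1.6221e+5 + 4.8595*I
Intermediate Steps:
c(t) = √t*(281 + t)/(227 + t) (c(t) = ((281 + t)/(227 + t))*√t = √t*(281 + t)/(227 + t))
W = -162208
c(u(M)) + W = √(-15)*(281 - 15)/(227 - 15) - 162208 = (I*√15)*266/212 - 162208 = (I*√15)*(1/212)*266 - 162208 = 133*I*√15/106 - 162208 = -162208 + 133*I*√15/106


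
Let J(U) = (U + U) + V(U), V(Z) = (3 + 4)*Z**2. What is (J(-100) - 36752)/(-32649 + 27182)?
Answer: -33048/5467 ≈ -6.0450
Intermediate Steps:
V(Z) = 7*Z**2
J(U) = 2*U + 7*U**2 (J(U) = (U + U) + 7*U**2 = 2*U + 7*U**2)
(J(-100) - 36752)/(-32649 + 27182) = (-100*(2 + 7*(-100)) - 36752)/(-32649 + 27182) = (-100*(2 - 700) - 36752)/(-5467) = (-100*(-698) - 36752)*(-1/5467) = (69800 - 36752)*(-1/5467) = 33048*(-1/5467) = -33048/5467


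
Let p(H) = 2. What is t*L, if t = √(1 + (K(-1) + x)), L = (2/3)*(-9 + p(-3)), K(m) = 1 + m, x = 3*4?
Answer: -14*√13/3 ≈ -16.826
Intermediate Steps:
x = 12
L = -14/3 (L = (2/3)*(-9 + 2) = (2*(⅓))*(-7) = (⅔)*(-7) = -14/3 ≈ -4.6667)
t = √13 (t = √(1 + ((1 - 1) + 12)) = √(1 + (0 + 12)) = √(1 + 12) = √13 ≈ 3.6056)
t*L = √13*(-14/3) = -14*√13/3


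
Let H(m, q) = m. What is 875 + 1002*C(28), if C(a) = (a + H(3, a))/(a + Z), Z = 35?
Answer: 28729/21 ≈ 1368.0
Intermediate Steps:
C(a) = (3 + a)/(35 + a) (C(a) = (a + 3)/(a + 35) = (3 + a)/(35 + a))
875 + 1002*C(28) = 875 + 1002*((3 + 28)/(35 + 28)) = 875 + 1002*(31/63) = 875 + 10354/21 = 28729/21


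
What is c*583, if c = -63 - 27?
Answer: -52470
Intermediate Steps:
c = -90
c*583 = -90*583 = -52470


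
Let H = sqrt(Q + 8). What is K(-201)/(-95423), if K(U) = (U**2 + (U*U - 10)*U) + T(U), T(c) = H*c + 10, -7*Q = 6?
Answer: 8078180/95423 + 1005*sqrt(14)/667961 ≈ 84.662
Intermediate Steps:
Q = -6/7 (Q = -1/7*6 = -6/7 ≈ -0.85714)
H = 5*sqrt(14)/7 (H = sqrt(-6/7 + 8) = sqrt(50/7) = 5*sqrt(14)/7 ≈ 2.6726)
T(c) = 10 + 5*c*sqrt(14)/7 (T(c) = (5*sqrt(14)/7)*c + 10 = 5*c*sqrt(14)/7 + 10 = 10 + 5*c*sqrt(14)/7)
K(U) = 10 + U**2 + U*(-10 + U**2) + 5*U*sqrt(14)/7 (K(U) = (U**2 + (U*U - 10)*U) + (10 + 5*U*sqrt(14)/7) = (U**2 + (U**2 - 10)*U) + (10 + 5*U*sqrt(14)/7) = (U**2 + (-10 + U**2)*U) + (10 + 5*U*sqrt(14)/7) = (U**2 + U*(-10 + U**2)) + (10 + 5*U*sqrt(14)/7) = 10 + U**2 + U*(-10 + U**2) + 5*U*sqrt(14)/7)
K(-201)/(-95423) = (10 + (-201)**2 + (-201)**3 - 10*(-201) + (5/7)*(-201)*sqrt(14))/(-95423) = (10 + 40401 - 8120601 + 2010 - 1005*sqrt(14)/7)*(-1/95423) = (-8078180 - 1005*sqrt(14)/7)*(-1/95423) = 8078180/95423 + 1005*sqrt(14)/667961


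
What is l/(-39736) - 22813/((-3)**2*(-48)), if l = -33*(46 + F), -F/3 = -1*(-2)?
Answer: 113383451/2145744 ≈ 52.841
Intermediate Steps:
F = -6 (F = -(-3)*(-2) = -3*2 = -6)
l = -1320 (l = -33*(46 - 6) = -33*40 = -1320)
l/(-39736) - 22813/((-3)**2*(-48)) = -1320/(-39736) - 22813/((-3)**2*(-48)) = -1320*(-1/39736) - 22813/(9*(-48)) = 165/4967 - 22813/(-432) = 165/4967 - 22813*(-1/432) = 165/4967 + 22813/432 = 113383451/2145744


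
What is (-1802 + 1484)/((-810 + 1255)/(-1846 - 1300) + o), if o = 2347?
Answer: -1000428/7383217 ≈ -0.13550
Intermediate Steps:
(-1802 + 1484)/((-810 + 1255)/(-1846 - 1300) + o) = (-1802 + 1484)/((-810 + 1255)/(-1846 - 1300) + 2347) = -318/(445/(-3146) + 2347) = -318/(445*(-1/3146) + 2347) = -318/(-445/3146 + 2347) = -318/7383217/3146 = -318*3146/7383217 = -1000428/7383217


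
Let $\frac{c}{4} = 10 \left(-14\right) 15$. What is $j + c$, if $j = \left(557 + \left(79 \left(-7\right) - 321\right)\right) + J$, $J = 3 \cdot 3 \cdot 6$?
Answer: $-8663$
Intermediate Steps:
$J = 54$ ($J = 9 \cdot 6 = 54$)
$j = -263$ ($j = \left(557 + \left(79 \left(-7\right) - 321\right)\right) + 54 = \left(557 - 874\right) + 54 = -317 + 54 = -263$)
$c = -8400$ ($c = 4 \cdot 10 \left(-14\right) 15 = 4 \left(\left(-140\right) 15\right) = 4 \left(-2100\right) = -8400$)
$j + c = -263 - 8400 = -8663$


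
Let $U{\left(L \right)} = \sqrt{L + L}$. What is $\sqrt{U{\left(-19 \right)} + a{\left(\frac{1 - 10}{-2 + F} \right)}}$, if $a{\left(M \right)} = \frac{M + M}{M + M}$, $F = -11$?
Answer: $\sqrt{1 + i \sqrt{38}} \approx 1.9033 + 1.6194 i$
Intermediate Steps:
$U{\left(L \right)} = \sqrt{2} \sqrt{L}$ ($U{\left(L \right)} = \sqrt{2 L} = \sqrt{2} \sqrt{L}$)
$a{\left(M \right)} = 1$ ($a{\left(M \right)} = \frac{2 M}{2 M} = 2 M \frac{1}{2 M} = 1$)
$\sqrt{U{\left(-19 \right)} + a{\left(\frac{1 - 10}{-2 + F} \right)}} = \sqrt{\sqrt{2} \sqrt{-19} + 1} = \sqrt{\sqrt{2} i \sqrt{19} + 1} = \sqrt{i \sqrt{38} + 1} = \sqrt{1 + i \sqrt{38}}$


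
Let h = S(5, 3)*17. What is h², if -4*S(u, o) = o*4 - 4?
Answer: 1156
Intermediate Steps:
S(u, o) = 1 - o (S(u, o) = -(o*4 - 4)/4 = -(4*o - 4)/4 = -(-4 + 4*o)/4 = 1 - o)
h = -34 (h = (1 - 1*3)*17 = (1 - 3)*17 = -2*17 = -34)
h² = (-34)² = 1156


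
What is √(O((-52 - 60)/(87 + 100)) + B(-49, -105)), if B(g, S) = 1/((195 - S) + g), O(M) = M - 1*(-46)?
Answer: √100031054849/46937 ≈ 6.7383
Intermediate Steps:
O(M) = 46 + M (O(M) = M + 46 = 46 + M)
B(g, S) = 1/(195 + g - S)
√(O((-52 - 60)/(87 + 100)) + B(-49, -105)) = √((46 + (-52 - 60)/(87 + 100)) + 1/(195 - 49 - 1*(-105))) = √((46 - 112/187) + 1/(195 - 49 + 105)) = √((46 - 112*1/187) + 1/251) = √((46 - 112/187) + 1/251) = √(8490/187 + 1/251) = √(2131177/46937) = √100031054849/46937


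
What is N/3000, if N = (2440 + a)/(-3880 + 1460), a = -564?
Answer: -469/1815000 ≈ -0.00025840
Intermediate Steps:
N = -469/605 (N = (2440 - 564)/(-3880 + 1460) = 1876/(-2420) = 1876*(-1/2420) = -469/605 ≈ -0.77521)
N/3000 = -469/605/3000 = -469/605*1/3000 = -469/1815000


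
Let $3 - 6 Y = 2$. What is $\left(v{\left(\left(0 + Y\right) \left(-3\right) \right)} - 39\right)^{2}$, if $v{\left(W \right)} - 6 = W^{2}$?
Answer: $\frac{17161}{16} \approx 1072.6$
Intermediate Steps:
$Y = \frac{1}{6}$ ($Y = \frac{1}{2} - \frac{1}{3} = \frac{1}{6} \approx 0.16667$)
$v{\left(W \right)} = 6 + W^{2}$
$\left(v{\left(\left(0 + Y\right) \left(-3\right) \right)} - 39\right)^{2} = \left(\left(6 + \left(\left(0 + \frac{1}{6}\right) \left(-3\right)\right)^{2}\right) - 39\right)^{2} = \left(\left(6 + \left(\frac{1}{6} \left(-3\right)\right)^{2}\right) - 39\right)^{2} = \left(\left(6 + \left(- \frac{1}{2}\right)^{2}\right) - 39\right)^{2} = \left(\left(6 + \frac{1}{4}\right) - 39\right)^{2} = \left(\frac{25}{4} - 39\right)^{2} = \left(- \frac{131}{4}\right)^{2} = \frac{17161}{16}$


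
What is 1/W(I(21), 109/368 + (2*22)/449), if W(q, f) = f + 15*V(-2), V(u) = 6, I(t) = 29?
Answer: 165232/14936013 ≈ 0.011063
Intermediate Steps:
W(q, f) = 90 + f (W(q, f) = f + 15*6 = f + 90 = 90 + f)
1/W(I(21), 109/368 + (2*22)/449) = 1/(90 + (109/368 + (2*22)/449)) = 1/(90 + (109*(1/368) + 44*(1/449))) = 1/(90 + (109/368 + 44/449)) = 1/(90 + 65133/165232) = 1/(14936013/165232) = 165232/14936013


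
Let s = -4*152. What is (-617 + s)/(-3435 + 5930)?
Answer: -245/499 ≈ -0.49098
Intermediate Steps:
s = -608
(-617 + s)/(-3435 + 5930) = (-617 - 608)/(-3435 + 5930) = -1225/2495 = -1225*1/2495 = -245/499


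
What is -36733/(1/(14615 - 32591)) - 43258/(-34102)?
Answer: 11258986890437/17051 ≈ 6.6031e+8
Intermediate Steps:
-36733/(1/(14615 - 32591)) - 43258/(-34102) = -36733/(1/(-17976)) - 43258*(-1/34102) = -36733/(-1/17976) + 21629/17051 = -36733*(-17976) + 21629/17051 = 660312408 + 21629/17051 = 11258986890437/17051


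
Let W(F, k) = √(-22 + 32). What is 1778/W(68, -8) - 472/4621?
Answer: -472/4621 + 889*√10/5 ≈ 562.15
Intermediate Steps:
W(F, k) = √10
1778/W(68, -8) - 472/4621 = 1778/(√10) - 472/4621 = 1778*(√10/10) - 472*1/4621 = 889*√10/5 - 472/4621 = -472/4621 + 889*√10/5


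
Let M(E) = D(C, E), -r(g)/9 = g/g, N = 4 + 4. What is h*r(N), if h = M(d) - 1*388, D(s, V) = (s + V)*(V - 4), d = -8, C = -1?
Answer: 2520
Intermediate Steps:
N = 8
r(g) = -9 (r(g) = -9*g/g = -9*1 = -9)
D(s, V) = (-4 + V)*(V + s) (D(s, V) = (V + s)*(-4 + V) = (-4 + V)*(V + s))
M(E) = 4 + E² - 5*E (M(E) = E² - 4*E - 4*(-1) + E*(-1) = E² - 4*E + 4 - E = 4 + E² - 5*E)
h = -280 (h = (4 + (-8)² - 5*(-8)) - 1*388 = (4 + 64 + 40) - 388 = 108 - 388 = -280)
h*r(N) = -280*(-9) = 2520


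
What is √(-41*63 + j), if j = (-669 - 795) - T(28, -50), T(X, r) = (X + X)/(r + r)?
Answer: I*√101161/5 ≈ 63.612*I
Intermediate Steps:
T(X, r) = X/r (T(X, r) = (2*X)/((2*r)) = (2*X)*(1/(2*r)) = X/r)
j = -36586/25 (j = (-669 - 795) - 28/(-50) = -1464 - 28*(-1)/50 = -1464 - 1*(-14/25) = -1464 + 14/25 = -36586/25 ≈ -1463.4)
√(-41*63 + j) = √(-41*63 - 36586/25) = √(-2583 - 36586/25) = √(-101161/25) = I*√101161/5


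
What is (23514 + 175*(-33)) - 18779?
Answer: -1040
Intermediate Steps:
(23514 + 175*(-33)) - 18779 = (23514 - 5775) - 18779 = 17739 - 18779 = -1040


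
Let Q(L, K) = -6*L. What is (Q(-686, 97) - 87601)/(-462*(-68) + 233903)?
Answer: -83485/265319 ≈ -0.31466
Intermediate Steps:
(Q(-686, 97) - 87601)/(-462*(-68) + 233903) = (-6*(-686) - 87601)/(-462*(-68) + 233903) = (4116 - 87601)/(31416 + 233903) = -83485/265319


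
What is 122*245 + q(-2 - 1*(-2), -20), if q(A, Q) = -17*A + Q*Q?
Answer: 30290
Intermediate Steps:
q(A, Q) = Q² - 17*A (q(A, Q) = -17*A + Q² = Q² - 17*A)
122*245 + q(-2 - 1*(-2), -20) = 122*245 + ((-20)² - 17*(-2 - 1*(-2))) = 29890 + (400 - 17*(-2 + 2)) = 29890 + (400 - 17*0) = 29890 + (400 + 0) = 29890 + 400 = 30290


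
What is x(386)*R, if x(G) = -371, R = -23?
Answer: 8533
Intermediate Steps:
x(386)*R = -371*(-23) = 8533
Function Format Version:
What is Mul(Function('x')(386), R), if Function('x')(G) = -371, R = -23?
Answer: 8533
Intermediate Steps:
Mul(Function('x')(386), R) = Mul(-371, -23) = 8533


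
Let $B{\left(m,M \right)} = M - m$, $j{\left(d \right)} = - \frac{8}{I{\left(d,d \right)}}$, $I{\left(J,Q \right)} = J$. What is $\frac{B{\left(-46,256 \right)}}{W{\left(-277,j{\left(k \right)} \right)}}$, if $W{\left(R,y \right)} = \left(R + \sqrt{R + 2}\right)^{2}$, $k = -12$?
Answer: $\frac{302}{\left(277 - 5 i \sqrt{11}\right)^{2}} \approx 0.0038939 + 0.0004679 i$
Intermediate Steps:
$j{\left(d \right)} = - \frac{8}{d}$
$W{\left(R,y \right)} = \left(R + \sqrt{2 + R}\right)^{2}$
$\frac{B{\left(-46,256 \right)}}{W{\left(-277,j{\left(k \right)} \right)}} = \frac{256 - -46}{\left(-277 + \sqrt{2 - 277}\right)^{2}} = \frac{256 + 46}{\left(-277 + \sqrt{-275}\right)^{2}} = \frac{302}{\left(-277 + 5 i \sqrt{11}\right)^{2}}$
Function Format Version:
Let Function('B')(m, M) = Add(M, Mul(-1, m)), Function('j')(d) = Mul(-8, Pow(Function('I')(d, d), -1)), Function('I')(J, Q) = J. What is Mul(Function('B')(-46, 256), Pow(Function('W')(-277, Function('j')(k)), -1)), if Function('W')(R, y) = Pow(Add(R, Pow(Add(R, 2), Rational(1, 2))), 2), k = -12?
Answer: Mul(302, Pow(Add(277, Mul(-5, I, Pow(11, Rational(1, 2)))), -2)) ≈ Add(0.0038939, Mul(0.00046790, I))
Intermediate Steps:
Function('j')(d) = Mul(-8, Pow(d, -1))
Function('W')(R, y) = Pow(Add(R, Pow(Add(2, R), Rational(1, 2))), 2)
Mul(Function('B')(-46, 256), Pow(Function('W')(-277, Function('j')(k)), -1)) = Mul(Add(256, Mul(-1, -46)), Pow(Pow(Add(-277, Pow(Add(2, -277), Rational(1, 2))), 2), -1)) = Mul(Add(256, 46), Pow(Pow(Add(-277, Pow(-275, Rational(1, 2))), 2), -1)) = Mul(302, Pow(Pow(Add(-277, Mul(5, I, Pow(11, Rational(1, 2)))), 2), -1)) = Mul(302, Pow(Add(-277, Mul(5, I, Pow(11, Rational(1, 2)))), -2))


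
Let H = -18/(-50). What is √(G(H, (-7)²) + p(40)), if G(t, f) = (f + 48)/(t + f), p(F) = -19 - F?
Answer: I*√86850154/1234 ≈ 7.5521*I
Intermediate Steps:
H = 9/25 (H = -18*(-1/50) = 9/25 ≈ 0.36000)
G(t, f) = (48 + f)/(f + t)
√(G(H, (-7)²) + p(40)) = √((48 + (-7)²)/((-7)² + 9/25) + (-19 - 1*40)) = √((48 + 49)/(49 + 9/25) + (-19 - 40)) = √(97/(1234/25) - 59) = √((25/1234)*97 - 59) = √(2425/1234 - 59) = √(-70381/1234) = I*√86850154/1234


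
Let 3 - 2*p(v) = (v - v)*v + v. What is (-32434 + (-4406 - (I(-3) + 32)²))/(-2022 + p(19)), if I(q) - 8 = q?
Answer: 38209/2030 ≈ 18.822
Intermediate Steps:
I(q) = 8 + q
p(v) = 3/2 - v/2 (p(v) = 3/2 - ((v - v)*v + v)/2 = 3/2 - (0*v + v)/2 = 3/2 - (0 + v)/2 = 3/2 - v/2)
(-32434 + (-4406 - (I(-3) + 32)²))/(-2022 + p(19)) = (-32434 + (-4406 - ((8 - 3) + 32)²))/(-2022 + (3/2 - ½*19)) = (-32434 + (-4406 - (5 + 32)²))/(-2022 + (3/2 - 19/2)) = (-32434 + (-4406 - 1*37²))/(-2022 - 8) = (-32434 + (-4406 - 1*1369))/(-2030) = (-32434 + (-4406 - 1369))*(-1/2030) = (-32434 - 5775)*(-1/2030) = -38209*(-1/2030) = 38209/2030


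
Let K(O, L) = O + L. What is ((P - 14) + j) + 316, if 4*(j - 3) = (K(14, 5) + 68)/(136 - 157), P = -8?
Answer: 8287/28 ≈ 295.96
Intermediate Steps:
K(O, L) = L + O
j = 55/28 (j = 3 + (((5 + 14) + 68)/(136 - 157))/4 = 3 + ((19 + 68)/(-21))/4 = 3 + (87*(-1/21))/4 = 3 + (¼)*(-29/7) = 3 - 29/28 = 55/28 ≈ 1.9643)
((P - 14) + j) + 316 = ((-8 - 14) + 55/28) + 316 = (-22 + 55/28) + 316 = -561/28 + 316 = 8287/28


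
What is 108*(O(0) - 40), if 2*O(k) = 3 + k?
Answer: -4158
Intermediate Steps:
O(k) = 3/2 + k/2 (O(k) = (3 + k)/2 = 3/2 + k/2)
108*(O(0) - 40) = 108*((3/2 + (1/2)*0) - 40) = 108*((3/2 + 0) - 40) = 108*(3/2 - 40) = 108*(-77/2) = -4158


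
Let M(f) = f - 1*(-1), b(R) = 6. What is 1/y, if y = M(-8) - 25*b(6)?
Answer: -1/157 ≈ -0.0063694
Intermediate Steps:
M(f) = 1 + f (M(f) = f + 1 = 1 + f)
y = -157 (y = (1 - 8) - 25*6 = -7 - 150 = -157)
1/y = 1/(-157) = -1/157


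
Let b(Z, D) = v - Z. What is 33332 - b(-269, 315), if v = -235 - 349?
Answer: 33647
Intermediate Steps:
v = -584
b(Z, D) = -584 - Z
33332 - b(-269, 315) = 33332 - (-584 - 1*(-269)) = 33332 - (-584 + 269) = 33332 - 1*(-315) = 33332 + 315 = 33647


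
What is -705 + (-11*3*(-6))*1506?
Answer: 297483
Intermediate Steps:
-705 + (-11*3*(-6))*1506 = -705 - 33*(-6)*1506 = -705 + 198*1506 = -705 + 298188 = 297483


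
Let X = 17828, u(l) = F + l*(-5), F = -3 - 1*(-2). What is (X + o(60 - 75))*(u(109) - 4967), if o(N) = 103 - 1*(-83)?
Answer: -99311182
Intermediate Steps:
F = -1 (F = -3 + 2 = -1)
u(l) = -1 - 5*l (u(l) = -1 + l*(-5) = -1 - 5*l)
o(N) = 186 (o(N) = 103 + 83 = 186)
(X + o(60 - 75))*(u(109) - 4967) = (17828 + 186)*((-1 - 5*109) - 4967) = 18014*((-1 - 545) - 4967) = 18014*(-546 - 4967) = 18014*(-5513) = -99311182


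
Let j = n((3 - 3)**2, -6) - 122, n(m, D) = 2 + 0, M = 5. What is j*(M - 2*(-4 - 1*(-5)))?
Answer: -360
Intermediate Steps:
n(m, D) = 2
j = -120 (j = 2 - 122 = -120)
j*(M - 2*(-4 - 1*(-5))) = -120*(5 - 2*(-4 - 1*(-5))) = -120*(5 - 2*(-4 + 5)) = -120*(5 - 2*1) = -120*(5 - 2) = -120*3 = -360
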